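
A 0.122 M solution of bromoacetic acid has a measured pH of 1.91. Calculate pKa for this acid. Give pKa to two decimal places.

[H+] = 10^(-1.91) = 1.23 × 10^-2 M
At equilibrium [HA] = 0.122 − 1.23 × 10^-2 = 1.10 × 10^-1 M
Ka = [H+][A-]/[HA] = (1.23 × 10^-2)² / 1.10 × 10^-1 = 1.38 × 10^-3
pKa = -log(1.38 × 10^-3) = 2.86

pKa = 2.86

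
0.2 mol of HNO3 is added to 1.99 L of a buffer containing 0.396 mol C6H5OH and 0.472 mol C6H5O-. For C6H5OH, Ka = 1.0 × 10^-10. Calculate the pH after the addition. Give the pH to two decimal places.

After neutralization: n(C6H5OH) = 0.596 mol, n(C6H5O-) = 0.272 mol.
pKa = −log(1.0 × 10^-10) = 10.000
pH = pKa + log(n_C6H5O-/n_C6H5OH) = 10.000 + log(0.272/0.596) = 10.000 + (-0.341)

pH = 9.66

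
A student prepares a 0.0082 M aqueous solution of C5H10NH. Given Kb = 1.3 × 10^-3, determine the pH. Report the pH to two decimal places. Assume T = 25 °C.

pH = 11.43

C5H10NH + H2O ⇌ C5H10NH2+ + OH-
Kb = [OH-]²/(0.0082 − [OH-]) = 1.3 × 10^-3
The 5% rule fails; solving [OH-]² + Kb·[OH-] − Kb·C₀ = 0 exactly:
[OH-] = [−0.0013 + √(0.0013² + 4.26e-05)]/2 = 2.68 × 10^-3 M
pOH = −log(2.68 × 10^-3) = 2.57; pH = 14.00 − 2.57 = 11.43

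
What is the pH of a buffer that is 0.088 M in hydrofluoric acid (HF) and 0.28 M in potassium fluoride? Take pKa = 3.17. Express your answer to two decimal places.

Henderson–Hasselbalch: pH = pKa + log([F-]/[HF]) = 3.17 + log(0.28/0.088)
pH = 3.17 + (+0.503) = 3.67

pH = 3.67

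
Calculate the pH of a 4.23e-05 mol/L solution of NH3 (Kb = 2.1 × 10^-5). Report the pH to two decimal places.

NH3 + H2O ⇌ NH4+ + OH-
Kb = x²/(4.23e-05 − x) = 2.1 × 10^-5
x is not negligible relative to C₀; solve x² + 2.1e-05·x − 8.88e-10 = 0.
x = (−Kb + √(Kb² + 4·Kb·C₀))/2 = 2.11 × 10^-5 M
pOH = −log(2.11 × 10^-5) = 4.68; pH = 14.00 − 4.68 = 9.32

pH = 9.32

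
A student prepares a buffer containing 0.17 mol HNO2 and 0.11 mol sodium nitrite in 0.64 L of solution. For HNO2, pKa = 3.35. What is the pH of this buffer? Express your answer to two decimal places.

Henderson–Hasselbalch: pH = pKa + log([NO2-]/[HNO2]) = 3.35 + log(0.11/0.17)
pH = 3.35 + (-0.189) = 3.16

pH = 3.16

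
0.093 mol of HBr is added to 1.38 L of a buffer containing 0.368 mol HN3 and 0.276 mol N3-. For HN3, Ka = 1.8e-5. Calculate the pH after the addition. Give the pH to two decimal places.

pH = 4.34

Added H+ converts N3- to HN3: HN3 → 0.461 mol, N3- → 0.183 mol.
pKa = −log(1.8 × 10^-5) = 4.745
pH = pKa + log(n_N3-/n_HN3) = 4.745 + log(0.183/0.461) = 4.745 + (-0.401)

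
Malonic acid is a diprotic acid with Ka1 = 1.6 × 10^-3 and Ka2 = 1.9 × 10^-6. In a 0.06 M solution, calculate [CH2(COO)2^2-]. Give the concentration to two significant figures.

First ionization gives [H+] ≈ [CH2(COOH)COO-] = 9.03 × 10^-3 M.
Second step: Ka2 = [H+][CH2(COO)2^2-]/[CH2(COOH)COO-] ≈ [CH2(COO)2^2-] (since [H+] ≈ [CH2(COOH)COO-]).
So [CH2(COO)2^2-] ≈ Ka2.

1.9 × 10^-6 M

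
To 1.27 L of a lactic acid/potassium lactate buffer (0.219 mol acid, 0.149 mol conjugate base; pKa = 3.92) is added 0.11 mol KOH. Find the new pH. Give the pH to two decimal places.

pH = 4.30

After neutralization: n(CH3CH(OH)COOH) = 0.109 mol, n(CH3CH(OH)COO-) = 0.259 mol.
Henderson–Hasselbalch with mole ratio 0.259/0.109: pH = 3.92 + (+0.376)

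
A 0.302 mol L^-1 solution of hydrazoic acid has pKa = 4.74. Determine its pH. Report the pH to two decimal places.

pH = 2.63

HN3 ⇌ N3- + H+
Ka = 10^(−4.74) = 1.82 × 10^-5
Let x = [H+] at equilibrium. Ka = x²/(0.302 − x).
Assume x ≪ 0.302: x ≈ √(1.82 × 10^-5 × 0.302) = 2.34 × 10^-3 M
Check: 0.78% ionized — well under 5%, approximation valid.
pH = −log[H+] = −log(2.34 × 10^-3) = 2.63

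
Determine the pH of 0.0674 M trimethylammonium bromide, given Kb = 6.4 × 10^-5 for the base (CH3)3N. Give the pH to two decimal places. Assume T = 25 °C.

(CH3)3NH+ is the conjugate acid of the weak base (CH3)3N.
Ka = Kw/Kb = 1.0×10^-14 / 6.4 × 10^-5 = 1.56 × 10^-10
From the ICE table, Ka = [H+]²/(0.0674 − [H+]) = 1.56 × 10^-10.
Since Ka ≪ C₀, [H+] ≈ √(Ka·C₀) = 3.24 × 10^-6 M.
Check: 0.0048% ionized — well under 5%, approximation valid.
pH = −log(3.24 × 10^-6) = 5.49

pH = 5.49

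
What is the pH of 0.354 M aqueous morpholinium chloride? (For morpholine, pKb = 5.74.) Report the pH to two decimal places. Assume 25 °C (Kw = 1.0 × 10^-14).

pH = 4.36

C4H8ONH2+ is the conjugate acid of the weak base C4H8ONH.
Kb = 10^(−5.74) = 1.82 × 10^-6
Ka = Kw/Kb = 1.0×10^-14 / 1.82 × 10^-6 = 5.49 × 10^-9
Ka = x²/(0.354 − x) = 5.49 × 10^-9
Assume x ≪ 0.354: x ≈ √(5.49 × 10^-9 × 0.354) = 4.41 × 10^-5 M
Check: 0.012% ionized — well under 5%, approximation valid.
pH = −log[H+] = −log(4.41 × 10^-5) = 4.36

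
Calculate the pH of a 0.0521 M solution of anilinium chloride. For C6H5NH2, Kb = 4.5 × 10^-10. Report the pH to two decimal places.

C6H5NH3+ is the conjugate acid of the weak base C6H5NH2.
Ka = Kw/Kb = 1.0×10^-14 / 4.5 × 10^-10 = 2.22 × 10^-5
Let x = [H+] at equilibrium. Ka = x²/(0.0521 − x).
Neglecting x in the denominator: x = √(2.22 × 10^-5 × 0.0521) = 1.08 × 10^-3 M
pH = −log(1.08 × 10^-3) = 2.97

pH = 2.97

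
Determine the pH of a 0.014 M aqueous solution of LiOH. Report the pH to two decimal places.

pH = 12.15

LiOH is a strong base; [OH-] = 0.014 M.
pOH = -log(0.014) = 1.85
pH = 14.00 - 1.85 = 12.15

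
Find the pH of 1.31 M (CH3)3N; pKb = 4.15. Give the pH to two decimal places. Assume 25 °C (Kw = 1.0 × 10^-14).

(CH3)3N + H2O ⇌ (CH3)3NH+ + OH-
Kb = 10^(−4.15) = 7.08 × 10^-5
From the ICE table, Kb = x²/(1.31 − x) = 7.08 × 10^-5.
Since Kb ≪ C₀, x ≈ √(Kb·C₀) = 9.63 × 10^-3 M.
pOH = 2.02, so pH = 14.00 − pOH = 11.98

pH = 11.98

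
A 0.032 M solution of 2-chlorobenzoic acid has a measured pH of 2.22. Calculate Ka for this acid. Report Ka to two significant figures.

[H+] = 10^(-2.22) = 6.03 × 10^-3 M
At equilibrium [HA] = 0.032 − 6.03 × 10^-3 = 2.60 × 10^-2 M
Ka = [H+][A-]/[HA] = (6.03 × 10^-3)² / 2.60 × 10^-2 = 1.4 × 10^-3

Ka = 1.4 × 10^-3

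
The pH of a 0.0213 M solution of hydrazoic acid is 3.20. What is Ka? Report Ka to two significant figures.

Ka = 1.9 × 10^-5

[H+] = 10^(-3.20) = 6.31 × 10^-4 M
At equilibrium [HA] = 0.0213 − 6.31 × 10^-4 = 2.07 × 10^-2 M
Ka = [H+][A-]/[HA] = (6.31 × 10^-4)² / 2.07 × 10^-2 = 1.9 × 10^-5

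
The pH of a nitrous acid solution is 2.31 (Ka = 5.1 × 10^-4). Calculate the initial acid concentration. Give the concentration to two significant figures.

C₀ = 5.2 × 10^-2 M

[H+] = 10^(-2.31) = 4.90 × 10^-3 M = x
Ka = x²/(C₀ − x) ⇒ C₀ = x + x²/Ka
C₀ = 4.90 × 10^-3 + (4.90 × 10^-3)²/(5.1 × 10^-4) = 5.20 × 10^-2 M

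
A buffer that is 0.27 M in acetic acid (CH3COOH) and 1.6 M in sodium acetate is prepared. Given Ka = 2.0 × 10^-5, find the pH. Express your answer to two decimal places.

pKa = −log(2.0 × 10^-5) = 4.699
Using pH = pKa + log([base]/[acid]) with [base]/[acid] = 1.6/0.27:
pH = 4.699 + (+0.773) = 5.47

pH = 5.47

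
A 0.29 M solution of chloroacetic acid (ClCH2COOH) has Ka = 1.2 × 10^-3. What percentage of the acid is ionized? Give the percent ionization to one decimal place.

6.2%

ClCH2COOH ⇌ ClCH2COO- + H+; let x = [H+] at equilibrium.
Solve x² + 0.0012x − 0.000348 = 0 → x = 1.81 × 10^-2 M
Fraction ionized = 1.81 × 10^-2 / 0.29 = 0.0624 → 6.2%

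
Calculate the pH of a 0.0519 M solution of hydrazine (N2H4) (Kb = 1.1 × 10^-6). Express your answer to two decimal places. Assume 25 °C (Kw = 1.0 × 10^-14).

N2H4 + H2O ⇌ N2H5+ + OH-
Kb = [OH-]²/(0.0519 − [OH-]) = 1.1 × 10^-6
Neglecting [OH-] in the denominator: [OH-] = √(1.1 × 10^-6 × 0.0519) = 2.39 × 10^-4 M
pOH = −log(2.39 × 10^-4) = 3.62; pH = 14.00 − 3.62 = 10.38

pH = 10.38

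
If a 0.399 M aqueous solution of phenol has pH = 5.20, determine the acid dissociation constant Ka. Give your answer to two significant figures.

[H+] = 10^(-5.20) = 6.31 × 10^-6 M
At equilibrium [HA] = 0.399 − 6.31 × 10^-6 = 3.99 × 10^-1 M
Ka = [H+][A-]/[HA] = (6.31 × 10^-6)² / 3.99 × 10^-1 = 1.0 × 10^-10

Ka = 1.0 × 10^-10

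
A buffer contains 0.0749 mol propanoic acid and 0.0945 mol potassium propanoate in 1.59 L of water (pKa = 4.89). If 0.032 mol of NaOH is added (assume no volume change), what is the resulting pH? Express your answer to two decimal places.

OH- converts CH3CH2COOH to CH3CH2COO-: CH3CH2COOH → 0.0429 mol, CH3CH2COO- → 0.127 mol.
pH = pKa + log([A⁻]/[HA]) = 4.89 + log(0.127/0.0429) = 4.89 +0.471

pH = 5.36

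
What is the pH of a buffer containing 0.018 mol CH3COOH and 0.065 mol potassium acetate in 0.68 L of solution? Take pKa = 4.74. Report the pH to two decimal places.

Henderson–Hasselbalch: pH = pKa + log([CH3COO-]/[CH3COOH]) = 4.74 + log(0.065/0.018)
pH = 4.74 + (+0.558) = 5.30

pH = 5.30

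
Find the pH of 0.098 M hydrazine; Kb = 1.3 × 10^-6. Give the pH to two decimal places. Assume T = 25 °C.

N2H4 + H2O ⇌ N2H5+ + OH-
Kb = [OH-]²/(0.098 − [OH-]) = 1.3 × 10^-6
Since Kb ≪ C₀, [OH-] ≈ √(Kb·C₀) = 3.57 × 10^-4 M.
Check: 0.36% ionized — well under 5%, approximation valid.
pOH = 3.45, so pH = 14.00 − pOH = 10.55

pH = 10.55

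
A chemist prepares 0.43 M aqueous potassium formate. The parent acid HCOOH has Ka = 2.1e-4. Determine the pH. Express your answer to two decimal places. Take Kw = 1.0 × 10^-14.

HCOO- is the conjugate base of the weak acid HCOOH.
Kb = Kw/Ka = 1.0×10^-14 / 2.1 × 10^-4 = 4.76 × 10^-11
From the ICE table, Kb = x²/(0.43 − x) = 4.76 × 10^-11.
Assume x ≪ 0.43: x ≈ √(4.76 × 10^-11 × 0.43) = 4.52 × 10^-6 M
(x/C₀ = 0.0011% < 5%, so the approximation holds.)
pOH = −log(4.52 × 10^-6) = 5.34; pH = 14.00 − 5.34 = 8.66

pH = 8.66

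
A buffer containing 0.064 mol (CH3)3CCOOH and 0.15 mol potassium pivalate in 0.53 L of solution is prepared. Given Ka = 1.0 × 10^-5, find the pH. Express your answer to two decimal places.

pKa = −log(1.0 × 10^-5) = 5.000
Henderson–Hasselbalch: pH = pKa + log([(CH3)3CCOO-]/[(CH3)3CCOOH]) = 5.000 + log(0.15/0.064)
pH = 5.000 + (+0.370) = 5.37

pH = 5.37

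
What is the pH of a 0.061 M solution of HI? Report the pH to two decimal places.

HI is a strong acid and dissociates completely, so [H+] = 0.061 M.
pH = -log(0.061) = 1.21

pH = 1.21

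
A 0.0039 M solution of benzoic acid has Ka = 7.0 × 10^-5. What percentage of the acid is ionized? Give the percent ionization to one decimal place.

C6H5COOH ⇌ C6H5COO- + H+; let x = [H+] at equilibrium.
Ka = x²/(C₀ − x); solving the quadratic gives x = 4.89 × 10^-4 M.
Fraction ionized = 4.89 × 10^-4 / 0.0039 = 0.1254 → 12.5%

12.5%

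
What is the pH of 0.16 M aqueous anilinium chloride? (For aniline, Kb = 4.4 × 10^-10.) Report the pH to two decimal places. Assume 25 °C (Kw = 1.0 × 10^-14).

pH = 2.72

C6H5NH3+ is the conjugate acid of the weak base C6H5NH2.
Ka = Kw/Kb = 1.0×10^-14 / 4.4 × 10^-10 = 2.27 × 10^-5
Ka = [H+]²/(0.16 − [H+]) = 2.27 × 10^-5
Since Ka ≪ C₀, [H+] ≈ √(Ka·C₀) = 1.91 × 10^-3 M.
([H+]/C₀ = 1.2% < 5%, so the approximation holds.)
pH = −log(1.91 × 10^-3) = 2.72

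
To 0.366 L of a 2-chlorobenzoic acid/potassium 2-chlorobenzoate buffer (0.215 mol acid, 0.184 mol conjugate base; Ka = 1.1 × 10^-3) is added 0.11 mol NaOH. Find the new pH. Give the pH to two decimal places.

pH = 3.41

OH- converts ClC6H4COOH to ClC6H4COO-: ClC6H4COOH → 0.105 mol, ClC6H4COO- → 0.294 mol.
pKa = −log(1.1 × 10^-3) = 2.959
pH = pKa + log([A⁻]/[HA]) = 2.959 + log(0.294/0.105) = 2.959 +0.447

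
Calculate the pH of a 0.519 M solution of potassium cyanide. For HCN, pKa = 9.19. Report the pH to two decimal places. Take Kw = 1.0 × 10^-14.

CN- is the conjugate base of the weak acid HCN.
Ka = 10^(−9.19) = 6.46 × 10^-10
Kb = Kw/Ka = 1.0×10^-14 / 6.46 × 10^-10 = 1.55 × 10^-5
From the ICE table, Kb = [OH-]²/(0.519 − [OH-]) = 1.55 × 10^-5.
Since Kb ≪ C₀, [OH-] ≈ √(Kb·C₀) = 2.84 × 10^-3 M.
pOH = 2.55, so pH = 14.00 − pOH = 11.45

pH = 11.45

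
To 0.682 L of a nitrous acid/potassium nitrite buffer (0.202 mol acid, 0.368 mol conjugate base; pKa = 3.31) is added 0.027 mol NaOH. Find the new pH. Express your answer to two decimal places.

pH = 3.66

OH- converts HNO2 to NO2-: HNO2 → 0.175 mol, NO2- → 0.395 mol.
Henderson–Hasselbalch with mole ratio 0.395/0.175: pH = 3.31 + (+0.354)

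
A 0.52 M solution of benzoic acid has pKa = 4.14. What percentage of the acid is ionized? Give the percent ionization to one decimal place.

C6H5COOH ⇌ C6H5COO- + H+; let x = [H+] at equilibrium.
Ka = 10^(−4.14) = 7.24 × 10^-5
x ≈ √(Ka·C₀) = √(7.24 × 10^-5 × 0.52) = 6.14 × 10^-3 M
Fraction ionized = 6.14 × 10^-3 / 0.52 = 0.0118 → 1.2%

1.2%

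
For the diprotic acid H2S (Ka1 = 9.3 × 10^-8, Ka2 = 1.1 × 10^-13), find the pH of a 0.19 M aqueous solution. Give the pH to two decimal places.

pH = 3.88

Ka1 ≫ Ka2, so treat the first dissociation as the only significant source of H+.
Ka1 = x²/(0.19 − x) = 9.3 × 10^-8
x ≈ √(9.3 × 10^-8 × 0.19) = 1.33 × 10^-4 M
pH = −log(1.33 × 10^-4) = 3.88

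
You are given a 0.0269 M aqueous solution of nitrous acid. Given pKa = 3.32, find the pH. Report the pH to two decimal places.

HNO2 ⇌ NO2- + H+
Ka = 10^(−3.32) = 4.79 × 10^-4
From the ICE table, Ka = [H+]²/(0.0269 − [H+]) = 4.79 × 10^-4.
[H+] is not negligible relative to C₀; solve [H+]² + 0.000479·[H+] − 1.29e-05 = 0.
[H+] = [−0.000479 + √(0.000479² + 5.15e-05)]/2 = 3.36 × 10^-3 M
pH = −log(3.36 × 10^-3) = 2.47

pH = 2.47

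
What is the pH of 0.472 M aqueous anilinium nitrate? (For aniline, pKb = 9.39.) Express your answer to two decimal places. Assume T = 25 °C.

C6H5NH3+ is the conjugate acid of the weak base C6H5NH2.
Kb = 10^(−9.39) = 4.07 × 10^-10
Ka = Kw/Kb = 1.0×10^-14 / 4.07 × 10^-10 = 2.46 × 10^-5
Ka = x²/(0.472 − x) = 2.46 × 10^-5
Assume x ≪ 0.472: x ≈ √(2.46 × 10^-5 × 0.472) = 3.41 × 10^-3 M
Check: 0.72% ionized — well under 5%, approximation valid.
pH = −log[H+] = −log(3.41 × 10^-3) = 2.47

pH = 2.47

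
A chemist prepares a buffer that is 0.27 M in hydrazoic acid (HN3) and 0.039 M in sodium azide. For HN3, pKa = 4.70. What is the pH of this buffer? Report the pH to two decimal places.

pH = pKa + log([A⁻]/[HA]) = 4.70 + log(0.039/0.27)
pH = 4.70 + (-0.840) = 3.86

pH = 3.86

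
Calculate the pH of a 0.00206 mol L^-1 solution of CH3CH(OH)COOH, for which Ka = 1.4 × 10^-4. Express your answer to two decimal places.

CH3CH(OH)COOH ⇌ CH3CH(OH)COO- + H+
Ka = [H+]²/(0.00206 − [H+]) = 1.4 × 10^-4
Here C₀/Ka ≈ 14.7, so the small-[H+] approximation fails. Use the quadratic:
[H+] = [−0.00014 + √(0.00014² + 1.15e-06)]/2 = 4.72 × 10^-4 M
pH = −log(4.72 × 10^-4) = 3.33

pH = 3.33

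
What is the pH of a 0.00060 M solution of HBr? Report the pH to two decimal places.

HBr is a strong acid and dissociates completely, so [H+] = 0.00060 M.
pH = -log(0.0006) = 3.22

pH = 3.22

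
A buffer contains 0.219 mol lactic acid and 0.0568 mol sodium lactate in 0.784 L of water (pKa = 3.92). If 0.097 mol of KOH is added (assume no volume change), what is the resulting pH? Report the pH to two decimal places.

After neutralization: n(CH3CH(OH)COOH) = 0.122 mol, n(CH3CH(OH)COO-) = 0.154 mol.
pH = pKa + log([A⁻]/[HA]) = 3.92 + log(0.154/0.122) = 3.92 +0.101

pH = 4.02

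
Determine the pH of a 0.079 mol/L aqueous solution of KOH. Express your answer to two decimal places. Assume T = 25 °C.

pH = 12.90

KOH is a strong base; [OH-] = 0.079 M.
pOH = -log(0.079) = 1.10
pH = 14.00 - 1.10 = 12.90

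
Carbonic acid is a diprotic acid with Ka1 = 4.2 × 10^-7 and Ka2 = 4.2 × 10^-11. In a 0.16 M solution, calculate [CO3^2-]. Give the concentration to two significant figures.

4.2 × 10^-11 M

First ionization gives [H+] ≈ [HCO3-] = 2.59 × 10^-4 M.
Second step: Ka2 = [H+][CO3^2-]/[HCO3-] ≈ [CO3^2-] (since [H+] ≈ [HCO3-]).
So [CO3^2-] ≈ Ka2.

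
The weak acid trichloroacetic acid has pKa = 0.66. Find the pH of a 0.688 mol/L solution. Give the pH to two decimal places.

Cl3CCOOH ⇌ Cl3CCOO- + H+
Ka = 10^(−0.66) = 2.19 × 10^-1
Ka = x²/(0.688 − x) = 2.19 × 10^-1
x is not negligible relative to C₀; solve x² + 0.219·x − 0.151 = 0.
x = (−Ka + √(Ka² + 4·Ka·C₀))/2 = 2.94 × 10^-1 M
pH = −log[H+] = −log(2.94 × 10^-1) = 0.53

pH = 0.53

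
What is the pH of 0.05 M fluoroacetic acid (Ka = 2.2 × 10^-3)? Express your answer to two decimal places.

pH = 2.02

FCH2COOH ⇌ FCH2COO- + H+
From the ICE table, Ka = [H+]²/(0.05 − [H+]) = 2.2 × 10^-3.
[H+] is not negligible relative to C₀; solve [H+]² + 0.0022·[H+] − 0.00011 = 0.
[H+] = (−Ka + √(Ka² + 4·Ka·C₀))/2 = 9.45 × 10^-3 M
pH = −log[H+] = −log(9.45 × 10^-3) = 2.02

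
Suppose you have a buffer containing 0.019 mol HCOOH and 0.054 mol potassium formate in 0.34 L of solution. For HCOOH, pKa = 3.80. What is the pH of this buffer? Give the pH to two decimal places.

pH = pKa + log([A⁻]/[HA]) = 3.80 + log(0.054/0.019)
pH = 3.80 + (+0.454) = 4.25

pH = 4.25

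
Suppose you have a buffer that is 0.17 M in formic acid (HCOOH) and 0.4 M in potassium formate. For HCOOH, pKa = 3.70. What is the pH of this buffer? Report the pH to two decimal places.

pH = 4.07

pH = pKa + log([A⁻]/[HA]) = 3.70 + log(0.4/0.17)
pH = 3.70 + (+0.372) = 4.07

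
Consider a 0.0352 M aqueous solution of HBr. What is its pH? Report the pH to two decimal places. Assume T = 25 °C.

pH = 1.45

HBr is a strong acid and dissociates completely, so [H+] = 0.0352 M.
pH = -log(0.0352) = 1.45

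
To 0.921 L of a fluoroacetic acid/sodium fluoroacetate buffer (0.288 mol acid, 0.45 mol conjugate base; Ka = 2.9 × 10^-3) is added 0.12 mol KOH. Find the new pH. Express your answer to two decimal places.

After neutralization: n(FCH2COOH) = 0.168 mol, n(FCH2COO-) = 0.57 mol.
pKa = −log(2.9 × 10^-3) = 2.538
pH = pKa + log(n_FCH2COO-/n_FCH2COOH) = 2.538 + log(0.57/0.168) = 2.538 + (+0.531)

pH = 3.07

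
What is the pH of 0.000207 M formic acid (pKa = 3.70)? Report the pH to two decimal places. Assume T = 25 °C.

pH = 3.90

HCOOH ⇌ HCOO- + H+
Ka = 10^(−3.70) = 2.00 × 10^-4
Ka = [H+]²/(0.000207 − [H+]) = 2.00 × 10^-4
[H+] is not negligible relative to C₀; solve [H+]² + 0.0002·[H+] − 4.14e-08 = 0.
[H+] = (−Ka + √(Ka² + 4·Ka·C₀))/2 = 1.27 × 10^-4 M
pH = −log(1.27 × 10^-4) = 3.90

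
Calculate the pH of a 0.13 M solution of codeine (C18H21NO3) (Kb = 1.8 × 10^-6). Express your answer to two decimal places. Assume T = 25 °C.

pH = 10.68

C18H21NO3 + H2O ⇌ C18H22NO3+ + OH-
From the ICE table, Kb = x²/(0.13 − x) = 1.8 × 10^-6.
Since Kb ≪ C₀, x ≈ √(Kb·C₀) = 4.84 × 10^-4 M.
pOH = −log(4.84 × 10^-4) = 3.32; pH = 14.00 − 3.32 = 10.68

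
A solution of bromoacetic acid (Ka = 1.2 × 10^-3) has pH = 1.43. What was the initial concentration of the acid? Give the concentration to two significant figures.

C₀ = 1.2 M

[H+] = 10^(-1.43) = 3.72 × 10^-2 M = x
Ka = x²/(C₀ − x) ⇒ C₀ = x + x²/Ka
C₀ = 3.72 × 10^-2 + (3.72 × 10^-2)²/(1.2 × 10^-3) = 1.19 M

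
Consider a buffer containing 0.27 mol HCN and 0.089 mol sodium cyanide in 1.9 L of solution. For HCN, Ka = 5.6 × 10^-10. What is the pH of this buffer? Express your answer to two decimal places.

pKa = −log(5.6 × 10^-10) = 9.252
Using pH = pKa + log([base]/[acid]) with [base]/[acid] = 0.089/0.27:
pH = 9.252 + (-0.482) = 8.77

pH = 8.77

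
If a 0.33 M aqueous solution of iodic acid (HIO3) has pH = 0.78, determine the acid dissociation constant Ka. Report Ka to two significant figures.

[H+] = 10^(-0.78) = 1.66 × 10^-1 M
At equilibrium [HA] = 0.33 − 1.66 × 10^-1 = 1.64 × 10^-1 M
Ka = [H+][A-]/[HA] = (1.66 × 10^-1)² / 1.64 × 10^-1 = 1.7 × 10^-1

Ka = 1.7 × 10^-1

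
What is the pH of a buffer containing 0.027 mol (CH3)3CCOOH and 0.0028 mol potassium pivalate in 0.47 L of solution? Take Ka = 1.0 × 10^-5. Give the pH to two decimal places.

pKa = −log(1.0 × 10^-5) = 5.000
pH = pKa + log([A⁻]/[HA]) = 5.000 + log(0.0028/0.027)
pH = 5.000 + (-0.984) = 4.02

pH = 4.02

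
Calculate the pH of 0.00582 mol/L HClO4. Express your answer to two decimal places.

pH = 2.24

HClO4 is a strong acid and dissociates completely, so [H+] = 0.00582 M.
pH = -log(0.00582) = 2.24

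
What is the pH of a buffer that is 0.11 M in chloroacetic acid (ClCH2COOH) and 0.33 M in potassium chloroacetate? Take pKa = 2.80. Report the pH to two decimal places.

pH = pKa + log([A⁻]/[HA]) = 2.80 + log(0.33/0.11)
pH = 2.80 + (+0.477) = 3.28

pH = 3.28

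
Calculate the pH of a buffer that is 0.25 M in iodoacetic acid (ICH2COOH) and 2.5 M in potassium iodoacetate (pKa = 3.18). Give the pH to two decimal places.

Using pH = pKa + log([base]/[acid]) with [base]/[acid] = 2.5/0.25:
pH = 3.18 + (+1.000) = 4.18

pH = 4.18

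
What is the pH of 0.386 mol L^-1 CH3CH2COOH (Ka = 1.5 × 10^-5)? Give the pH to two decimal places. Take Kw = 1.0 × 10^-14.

pH = 2.62

CH3CH2COOH ⇌ CH3CH2COO- + H+
From the ICE table, Ka = [H+]²/(0.386 − [H+]) = 1.5 × 10^-5.
Neglecting [H+] in the denominator: [H+] = √(1.5 × 10^-5 × 0.386) = 2.41 × 10^-3 M
Check: 0.62% ionized — well under 5%, approximation valid.
pH = −log(2.41 × 10^-3) = 2.62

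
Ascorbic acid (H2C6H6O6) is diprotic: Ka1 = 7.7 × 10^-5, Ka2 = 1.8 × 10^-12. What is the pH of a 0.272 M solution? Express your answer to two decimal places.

pH = 2.34

Ka1 ≫ Ka2, so treat the first dissociation as the only significant source of H+.
Ka1 = x²/(0.272 − x) = 7.7 × 10^-5
x ≈ √(7.7 × 10^-5 × 0.272) = 4.58 × 10^-3 M
pH = −log(4.58 × 10^-3) = 2.34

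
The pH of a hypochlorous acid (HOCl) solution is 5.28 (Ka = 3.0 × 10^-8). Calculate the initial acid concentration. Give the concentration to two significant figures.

C₀ = 9.2 × 10^-4 M

[H+] = 10^(-5.28) = 5.25 × 10^-6 M = x
Ka = x²/(C₀ − x) ⇒ C₀ = x + x²/Ka
C₀ = 5.25 × 10^-6 + (5.25 × 10^-6)²/(3.0 × 10^-8) = 9.24 × 10^-4 M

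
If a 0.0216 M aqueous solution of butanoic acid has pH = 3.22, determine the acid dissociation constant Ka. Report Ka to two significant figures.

[H+] = 10^(-3.22) = 6.03 × 10^-4 M
At equilibrium [HA] = 0.0216 − 6.03 × 10^-4 = 2.10 × 10^-2 M
Ka = [H+][A-]/[HA] = (6.03 × 10^-4)² / 2.10 × 10^-2 = 1.7 × 10^-5

Ka = 1.7 × 10^-5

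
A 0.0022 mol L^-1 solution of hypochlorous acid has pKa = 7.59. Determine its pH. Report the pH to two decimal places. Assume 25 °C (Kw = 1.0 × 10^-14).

HOCl ⇌ OCl- + H+
Ka = 10^(−7.59) = 2.57 × 10^-8
Ka = x²/(0.0022 − x) = 2.57 × 10^-8
Assume x ≪ 0.0022: x ≈ √(2.57 × 10^-8 × 0.0022) = 7.52 × 10^-6 M
Check: 0.34% ionized — well under 5%, approximation valid.
pH = −log(7.52 × 10^-6) = 5.12

pH = 5.12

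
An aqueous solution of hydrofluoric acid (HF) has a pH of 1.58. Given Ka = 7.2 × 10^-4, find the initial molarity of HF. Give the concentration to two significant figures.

C₀ = 9.9 × 10^-1 M

[H+] = 10^(-1.58) = 2.63 × 10^-2 M = x
Ka = x²/(C₀ − x) ⇒ C₀ = x + x²/Ka
C₀ = 2.63 × 10^-2 + (2.63 × 10^-2)²/(7.2 × 10^-4) = 9.87 × 10^-1 M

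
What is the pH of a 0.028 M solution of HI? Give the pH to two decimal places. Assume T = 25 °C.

pH = 1.55

HI is a strong acid and dissociates completely, so [H+] = 0.028 M.
pH = -log(0.028) = 1.55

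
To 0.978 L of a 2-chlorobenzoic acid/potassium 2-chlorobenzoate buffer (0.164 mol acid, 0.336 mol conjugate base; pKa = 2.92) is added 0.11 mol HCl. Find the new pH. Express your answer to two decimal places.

Added H+ converts ClC6H4COO- to ClC6H4COOH: ClC6H4COOH → 0.274 mol, ClC6H4COO- → 0.226 mol.
Henderson–Hasselbalch with mole ratio 0.226/0.274: pH = 2.92 + (-0.084)

pH = 2.84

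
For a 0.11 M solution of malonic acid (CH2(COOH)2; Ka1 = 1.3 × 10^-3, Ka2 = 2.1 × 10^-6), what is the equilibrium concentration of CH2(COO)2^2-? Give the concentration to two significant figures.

2.1 × 10^-6 M

First ionization gives [H+] ≈ [CH2(COOH)COO-] = 1.13 × 10^-2 M.
Second step: Ka2 = [H+][CH2(COO)2^2-]/[CH2(COOH)COO-] ≈ [CH2(COO)2^2-] (since [H+] ≈ [CH2(COOH)COO-]).
So [CH2(COO)2^2-] ≈ Ka2.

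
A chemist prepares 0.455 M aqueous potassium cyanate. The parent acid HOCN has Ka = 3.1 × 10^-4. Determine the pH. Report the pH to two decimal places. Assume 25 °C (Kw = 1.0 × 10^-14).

OCN- is the conjugate base of the weak acid HOCN.
Kb = Kw/Ka = 1.0×10^-14 / 3.1 × 10^-4 = 3.23 × 10^-11
Kb = [OH-]²/(0.455 − [OH-]) = 3.23 × 10^-11
Since Kb ≪ C₀, [OH-] ≈ √(Kb·C₀) = 3.83 × 10^-6 M.
([OH-]/C₀ = 0.00084% < 5%, so the approximation holds.)
pOH = 5.42, so pH = 14.00 − pOH = 8.58

pH = 8.58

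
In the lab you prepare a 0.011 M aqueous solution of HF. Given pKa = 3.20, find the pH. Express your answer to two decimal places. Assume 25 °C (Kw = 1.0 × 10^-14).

HF ⇌ F- + H+
Ka = 10^(−3.20) = 6.31 × 10^-4
From the ICE table, Ka = [H+]²/(0.011 − [H+]) = 6.31 × 10^-4.
The 5% rule fails; solving [H+]² + Ka·[H+] − Ka·C₀ = 0 exactly:
[H+] = (−Ka + √(Ka² + 4·Ka·C₀))/2 = 2.34 × 10^-3 M
pH = −log[H+] = −log(2.34 × 10^-3) = 2.63

pH = 2.63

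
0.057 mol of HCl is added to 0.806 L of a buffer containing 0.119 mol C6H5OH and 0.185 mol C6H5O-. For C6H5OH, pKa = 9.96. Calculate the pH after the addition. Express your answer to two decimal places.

Added H+ converts C6H5O- to C6H5OH: C6H5OH → 0.176 mol, C6H5O- → 0.128 mol.
pH = pKa + log(n_C6H5O-/n_C6H5OH) = 9.96 + log(0.128/0.176) = 9.96 + (-0.138)

pH = 9.82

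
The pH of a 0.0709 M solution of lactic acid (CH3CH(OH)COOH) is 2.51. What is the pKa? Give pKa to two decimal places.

pKa = 3.85

[H+] = 10^(-2.51) = 3.09 × 10^-3 M
At equilibrium [HA] = 0.0709 − 3.09 × 10^-3 = 6.78 × 10^-2 M
Ka = [H+][A-]/[HA] = (3.09 × 10^-3)² / 6.78 × 10^-2 = 1.41 × 10^-4
pKa = -log(1.41 × 10^-4) = 3.85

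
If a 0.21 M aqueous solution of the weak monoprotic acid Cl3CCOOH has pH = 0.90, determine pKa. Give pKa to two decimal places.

pKa = 0.72

[H+] = 10^(-0.90) = 1.26 × 10^-1 M
At equilibrium [HA] = 0.21 − 1.26 × 10^-1 = 8.40 × 10^-2 M
Ka = [H+][A-]/[HA] = (1.26 × 10^-1)² / 8.40 × 10^-2 = 1.89 × 10^-1
pKa = -log(1.89 × 10^-1) = 0.72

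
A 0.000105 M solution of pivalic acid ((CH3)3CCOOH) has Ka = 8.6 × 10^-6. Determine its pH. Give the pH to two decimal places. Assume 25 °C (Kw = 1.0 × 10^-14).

pH = 4.58

(CH3)3CCOOH ⇌ (CH3)3CCOO- + H+
From the ICE table, Ka = x²/(0.000105 − x) = 8.6 × 10^-6.
Here C₀/Ka ≈ 12.2, so the small-x approximation fails. Use the quadratic:
x = [−8.6e-06 + √(8.6e-06² + 3.61e-09)]/2 = 2.61 × 10^-5 M
pH = −log(2.61 × 10^-5) = 4.58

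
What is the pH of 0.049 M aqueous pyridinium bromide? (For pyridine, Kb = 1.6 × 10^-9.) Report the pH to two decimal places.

C5H5NH+ is the conjugate acid of the weak base C5H5N.
Ka = Kw/Kb = 1.0×10^-14 / 1.6 × 10^-9 = 6.25 × 10^-6
Ka = [H+]²/(0.049 − [H+]) = 6.25 × 10^-6
Assume [H+] ≪ 0.049: [H+] ≈ √(6.25 × 10^-6 × 0.049) = 5.53 × 10^-4 M
([H+]/C₀ = 1.1% < 5%, so the approximation holds.)
pH = −log[H+] = −log(5.53 × 10^-4) = 3.26

pH = 3.26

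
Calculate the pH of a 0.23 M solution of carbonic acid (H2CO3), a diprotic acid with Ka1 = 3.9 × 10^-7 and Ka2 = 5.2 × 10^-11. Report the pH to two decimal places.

Ka1 ≫ Ka2, so treat the first dissociation as the only significant source of H+.
Ka1 = x²/(0.23 − x) = 3.9 × 10^-7
x ≈ √(3.9 × 10^-7 × 0.23) = 2.99 × 10^-4 M
pH = −log(2.99 × 10^-4) = 3.52

pH = 3.52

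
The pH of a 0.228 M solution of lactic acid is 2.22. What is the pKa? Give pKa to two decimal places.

[H+] = 10^(-2.22) = 6.03 × 10^-3 M
At equilibrium [HA] = 0.228 − 6.03 × 10^-3 = 2.22 × 10^-1 M
Ka = [H+][A-]/[HA] = (6.03 × 10^-3)² / 2.22 × 10^-1 = 1.64 × 10^-4
pKa = -log(1.64 × 10^-4) = 3.79

pKa = 3.79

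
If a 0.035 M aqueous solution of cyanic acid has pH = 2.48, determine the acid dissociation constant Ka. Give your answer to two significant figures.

Ka = 3.5 × 10^-4

[H+] = 10^(-2.48) = 3.31 × 10^-3 M
At equilibrium [HA] = 0.035 − 3.31 × 10^-3 = 3.17 × 10^-2 M
Ka = [H+][A-]/[HA] = (3.31 × 10^-3)² / 3.17 × 10^-2 = 3.5 × 10^-4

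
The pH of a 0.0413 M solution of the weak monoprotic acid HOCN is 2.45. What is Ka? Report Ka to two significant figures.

Ka = 3.3 × 10^-4

[H+] = 10^(-2.45) = 3.55 × 10^-3 M
At equilibrium [HA] = 0.0413 − 3.55 × 10^-3 = 3.78 × 10^-2 M
Ka = [H+][A-]/[HA] = (3.55 × 10^-3)² / 3.78 × 10^-2 = 3.3 × 10^-4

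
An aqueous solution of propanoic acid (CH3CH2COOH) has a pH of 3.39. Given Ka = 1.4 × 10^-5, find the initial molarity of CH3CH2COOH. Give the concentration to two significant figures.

[H+] = 10^(-3.39) = 4.07 × 10^-4 M = x
Ka = x²/(C₀ − x) ⇒ C₀ = x + x²/Ka
C₀ = 4.07 × 10^-4 + (4.07 × 10^-4)²/(1.4 × 10^-5) = 1.22 × 10^-2 M

C₀ = 1.2 × 10^-2 M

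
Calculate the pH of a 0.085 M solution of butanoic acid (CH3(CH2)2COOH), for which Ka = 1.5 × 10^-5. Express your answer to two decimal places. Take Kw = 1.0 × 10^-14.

CH3(CH2)2COOH ⇌ CH3(CH2)2COO- + H+
Ka = [H+]²/(0.085 − [H+]) = 1.5 × 10^-5
Assume [H+] ≪ 0.085: [H+] ≈ √(1.5 × 10^-5 × 0.085) = 1.13 × 10^-3 M
pH = −log[H+] = −log(1.13 × 10^-3) = 2.95

pH = 2.95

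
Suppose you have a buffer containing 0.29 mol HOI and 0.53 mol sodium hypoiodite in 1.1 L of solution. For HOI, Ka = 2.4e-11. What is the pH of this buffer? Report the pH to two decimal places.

pH = 10.88

pKa = −log(2.4 × 10^-11) = 10.620
Henderson–Hasselbalch: pH = pKa + log([OI-]/[HOI]) = 10.620 + log(0.53/0.29)
pH = 10.620 + (+0.262) = 10.88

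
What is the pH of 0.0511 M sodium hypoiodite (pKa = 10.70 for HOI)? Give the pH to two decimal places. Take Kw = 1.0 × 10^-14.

OI- is the conjugate base of the weak acid HOI.
Ka = 10^(−10.70) = 2.00 × 10^-11
Kb = Kw/Ka = 1.0×10^-14 / 2.00 × 10^-11 = 5.00 × 10^-4
From the ICE table, Kb = x²/(0.0511 − x) = 5.00 × 10^-4.
x is not negligible relative to C₀; solve x² + 0.0005·x − 2.56e-05 = 0.
x = (−Kb + √(Kb² + 4·Kb·C₀))/2 = 4.81 × 10^-3 M
pOH = 2.32, so pH = 14.00 − pOH = 11.68

pH = 11.68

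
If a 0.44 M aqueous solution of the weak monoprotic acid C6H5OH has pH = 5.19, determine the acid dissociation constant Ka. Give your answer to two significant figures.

[H+] = 10^(-5.19) = 6.46 × 10^-6 M
At equilibrium [HA] = 0.44 − 6.46 × 10^-6 = 4.40 × 10^-1 M
Ka = [H+][A-]/[HA] = (6.46 × 10^-6)² / 4.40 × 10^-1 = 9.5 × 10^-11

Ka = 9.5 × 10^-11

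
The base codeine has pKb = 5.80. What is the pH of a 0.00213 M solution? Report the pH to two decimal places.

pH = 9.76

C18H21NO3 + H2O ⇌ C18H22NO3+ + OH-
Kb = 10^(−5.80) = 1.58 × 10^-6
From the ICE table, Kb = x²/(0.00213 − x) = 1.58 × 10^-6.
Neglecting x in the denominator: x = √(1.58 × 10^-6 × 0.00213) = 5.80 × 10^-5 M
(x/C₀ = 2.7% < 5%, so the approximation holds.)
pOH = −log(5.80 × 10^-5) = 4.24; pH = 14.00 − 4.24 = 9.76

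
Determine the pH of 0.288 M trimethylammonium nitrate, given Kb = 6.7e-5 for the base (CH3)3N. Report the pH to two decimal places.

(CH3)3NH+ is the conjugate acid of the weak base (CH3)3N.
Ka = Kw/Kb = 1.0×10^-14 / 6.7 × 10^-5 = 1.49 × 10^-10
From the ICE table, Ka = x²/(0.288 − x) = 1.49 × 10^-10.
Neglecting x in the denominator: x = √(1.49 × 10^-10 × 0.288) = 6.55 × 10^-6 M
(x/C₀ = 0.0023% < 5%, so the approximation holds.)
pH = −log[H+] = −log(6.55 × 10^-6) = 5.18

pH = 5.18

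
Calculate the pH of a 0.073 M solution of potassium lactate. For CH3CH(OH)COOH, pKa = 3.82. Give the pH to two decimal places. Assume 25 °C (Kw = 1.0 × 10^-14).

pH = 8.34

CH3CH(OH)COO- is the conjugate base of the weak acid CH3CH(OH)COOH.
Ka = 10^(−3.82) = 1.51 × 10^-4
Kb = Kw/Ka = 1.0×10^-14 / 1.51 × 10^-4 = 6.62 × 10^-11
Kb = [OH-]²/(0.073 − [OH-]) = 6.62 × 10^-11
Neglecting [OH-] in the denominator: [OH-] = √(6.62 × 10^-11 × 0.073) = 2.20 × 10^-6 M
pOH = −log(2.20 × 10^-6) = 5.66; pH = 14.00 − 5.66 = 8.34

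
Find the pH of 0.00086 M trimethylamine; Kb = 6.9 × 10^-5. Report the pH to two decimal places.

pH = 10.33

(CH3)3N + H2O ⇌ (CH3)3NH+ + OH-
Let x = [OH-] at equilibrium. Kb = x²/(0.00086 − x).
x is not negligible relative to C₀; solve x² + 6.9e-05·x − 5.93e-08 = 0.
x = (−Kb + √(Kb² + 4·Kb·C₀))/2 = 2.12 × 10^-4 M
pOH = 3.67, so pH = 14.00 − pOH = 10.33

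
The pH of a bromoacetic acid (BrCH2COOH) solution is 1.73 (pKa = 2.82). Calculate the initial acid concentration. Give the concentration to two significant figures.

C₀ = 2.5 × 10^-1 M

[H+] = 10^(-1.73) = 1.86 × 10^-2 M = x
Ka = 10^(−2.82) = 1.51 × 10^-3
Ka = x²/(C₀ − x) ⇒ C₀ = x + x²/Ka
C₀ = 1.86 × 10^-2 + (1.86 × 10^-2)²/(1.51 × 10^-3) = 2.48 × 10^-1 M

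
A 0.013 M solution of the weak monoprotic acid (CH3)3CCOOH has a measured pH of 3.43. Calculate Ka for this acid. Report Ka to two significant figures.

Ka = 1.1 × 10^-5

[H+] = 10^(-3.43) = 3.72 × 10^-4 M
At equilibrium [HA] = 0.013 − 3.72 × 10^-4 = 1.26 × 10^-2 M
Ka = [H+][A-]/[HA] = (3.72 × 10^-4)² / 1.26 × 10^-2 = 1.1 × 10^-5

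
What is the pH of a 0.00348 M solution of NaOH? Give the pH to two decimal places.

pH = 11.54

NaOH is a strong base; [OH-] = 0.00348 M.
pOH = -log(0.00348) = 2.46
pH = 14.00 - 2.46 = 11.54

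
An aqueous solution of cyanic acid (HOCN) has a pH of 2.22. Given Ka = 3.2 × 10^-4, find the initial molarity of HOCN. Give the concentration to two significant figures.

[H+] = 10^(-2.22) = 6.03 × 10^-3 M = x
Ka = x²/(C₀ − x) ⇒ C₀ = x + x²/Ka
C₀ = 6.03 × 10^-3 + (6.03 × 10^-3)²/(3.2 × 10^-4) = 1.20 × 10^-1 M

C₀ = 1.2 × 10^-1 M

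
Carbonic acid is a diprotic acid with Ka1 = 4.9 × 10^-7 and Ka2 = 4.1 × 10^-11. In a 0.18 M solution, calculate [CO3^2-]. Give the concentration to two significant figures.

4.1 × 10^-11 M

First ionization gives [H+] ≈ [HCO3-] = 2.97 × 10^-4 M.
Second step: Ka2 = [H+][CO3^2-]/[HCO3-] ≈ [CO3^2-] (since [H+] ≈ [HCO3-]).
So [CO3^2-] ≈ Ka2.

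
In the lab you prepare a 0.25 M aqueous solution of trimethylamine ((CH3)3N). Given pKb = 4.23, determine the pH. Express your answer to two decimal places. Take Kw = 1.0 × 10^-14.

(CH3)3N + H2O ⇌ (CH3)3NH+ + OH-
Kb = 10^(−4.23) = 5.89 × 10^-5
Let x = [OH-] at equilibrium. Kb = x²/(0.25 − x).
Assume x ≪ 0.25: x ≈ √(5.89 × 10^-5 × 0.25) = 3.84 × 10^-3 M
(x/C₀ = 1.5% < 5%, so the approximation holds.)
pOH = 2.42, so pH = 14.00 − pOH = 11.58

pH = 11.58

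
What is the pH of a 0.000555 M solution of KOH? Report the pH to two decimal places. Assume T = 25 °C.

pH = 10.74

KOH is a strong base; [OH-] = 0.000555 M.
pOH = -log(0.000555) = 3.26
pH = 14.00 - 3.26 = 10.74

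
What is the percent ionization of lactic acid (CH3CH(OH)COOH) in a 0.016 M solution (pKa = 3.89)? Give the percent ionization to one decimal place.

CH3CH(OH)COOH ⇌ CH3CH(OH)COO- + H+; let x = [H+] at equilibrium.
Ka = 10^(−3.89) = 1.29 × 10^-4
Ka = x²/(C₀ − x); solving the quadratic gives x = 1.37 × 10^-3 M.
Fraction ionized = 1.37 × 10^-3 / 0.016 = 0.0856 → 8.6%

8.6%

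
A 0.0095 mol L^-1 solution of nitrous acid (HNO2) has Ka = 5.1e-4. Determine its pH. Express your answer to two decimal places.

pH = 2.71

HNO2 ⇌ NO2- + H+
From the ICE table, Ka = [H+]²/(0.0095 − [H+]) = 5.1 × 10^-4.
[H+] is not negligible relative to C₀; solve [H+]² + 0.00051·[H+] − 4.85e-06 = 0.
[H+] = [−0.00051 + √(0.00051² + 1.94e-05)]/2 = 1.96 × 10^-3 M
pH = −log(1.96 × 10^-3) = 2.71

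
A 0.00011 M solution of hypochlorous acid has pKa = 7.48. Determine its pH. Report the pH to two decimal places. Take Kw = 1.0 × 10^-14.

HOCl ⇌ OCl- + H+
Ka = 10^(−7.48) = 3.31 × 10^-8
Ka = [H+]²/(0.00011 − [H+]) = 3.31 × 10^-8
Assume [H+] ≪ 0.00011: [H+] ≈ √(3.31 × 10^-8 × 0.00011) = 1.91 × 10^-6 M
Check: 1.7% ionized — well under 5%, approximation valid.
pH = −log[H+] = −log(1.91 × 10^-6) = 5.72

pH = 5.72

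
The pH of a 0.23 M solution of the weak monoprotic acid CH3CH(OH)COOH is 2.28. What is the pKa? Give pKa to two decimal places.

[H+] = 10^(-2.28) = 5.25 × 10^-3 M
At equilibrium [HA] = 0.23 − 5.25 × 10^-3 = 2.25 × 10^-1 M
Ka = [H+][A-]/[HA] = (5.25 × 10^-3)² / 2.25 × 10^-1 = 1.22 × 10^-4
pKa = -log(1.22 × 10^-4) = 3.91

pKa = 3.91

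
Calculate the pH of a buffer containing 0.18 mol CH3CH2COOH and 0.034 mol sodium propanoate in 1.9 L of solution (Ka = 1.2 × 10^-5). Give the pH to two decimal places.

pH = 4.20

pKa = −log(1.2 × 10^-5) = 4.921
pH = pKa + log([A⁻]/[HA]) = 4.921 + log(0.034/0.18)
pH = 4.921 + (-0.724) = 4.20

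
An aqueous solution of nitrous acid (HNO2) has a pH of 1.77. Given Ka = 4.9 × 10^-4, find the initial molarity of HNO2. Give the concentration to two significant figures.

[H+] = 10^(-1.77) = 1.70 × 10^-2 M = x
Ka = x²/(C₀ − x) ⇒ C₀ = x + x²/Ka
C₀ = 1.70 × 10^-2 + (1.70 × 10^-2)²/(4.9 × 10^-4) = 6.07 × 10^-1 M

C₀ = 6.1 × 10^-1 M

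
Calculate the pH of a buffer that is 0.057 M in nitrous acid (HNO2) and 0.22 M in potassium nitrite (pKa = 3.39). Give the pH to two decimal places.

pH = pKa + log([A⁻]/[HA]) = 3.39 + log(0.22/0.057)
pH = 3.39 + (+0.587) = 3.98

pH = 3.98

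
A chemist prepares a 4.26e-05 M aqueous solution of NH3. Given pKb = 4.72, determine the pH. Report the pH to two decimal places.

pH = 9.31

NH3 + H2O ⇌ NH4+ + OH-
Kb = 10^(−4.72) = 1.91 × 10^-5
Kb = [OH-]²/(4.26e-05 − [OH-]) = 1.91 × 10^-5
Here C₀/Kb ≈ 2.23, so the small-[OH-] approximation fails. Use the quadratic:
[OH-] = [−1.91e-05 + √(1.91e-05² + 3.25e-09)]/2 = 2.05 × 10^-5 M
pOH = −log(2.05 × 10^-5) = 4.69; pH = 14.00 − 4.69 = 9.31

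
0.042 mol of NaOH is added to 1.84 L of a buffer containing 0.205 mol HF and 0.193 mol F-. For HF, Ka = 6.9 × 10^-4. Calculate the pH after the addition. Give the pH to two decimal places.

OH- converts HF to F-: HF → 0.163 mol, F- → 0.235 mol.
pKa = −log(6.9 × 10^-4) = 3.161
pH = pKa + log(n_F-/n_HF) = 3.161 + log(0.235/0.163) = 3.161 + (+0.159)

pH = 3.32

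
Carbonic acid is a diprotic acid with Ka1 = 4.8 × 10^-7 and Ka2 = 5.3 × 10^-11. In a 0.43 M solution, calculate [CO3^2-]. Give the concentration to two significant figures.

5.3 × 10^-11 M

First ionization gives [H+] ≈ [HCO3-] = 4.54 × 10^-4 M.
Second step: Ka2 = [H+][CO3^2-]/[HCO3-] ≈ [CO3^2-] (since [H+] ≈ [HCO3-]).
So [CO3^2-] ≈ Ka2.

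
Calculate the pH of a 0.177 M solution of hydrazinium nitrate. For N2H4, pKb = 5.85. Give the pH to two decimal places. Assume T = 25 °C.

N2H5+ is the conjugate acid of the weak base N2H4.
Kb = 10^(−5.85) = 1.41 × 10^-6
Ka = Kw/Kb = 1.0×10^-14 / 1.41 × 10^-6 = 7.09 × 10^-9
Ka = x²/(0.177 − x) = 7.09 × 10^-9
Assume x ≪ 0.177: x ≈ √(7.09 × 10^-9 × 0.177) = 3.54 × 10^-5 M
(x/C₀ = 0.02% < 5%, so the approximation holds.)
pH = −log(3.54 × 10^-5) = 4.45

pH = 4.45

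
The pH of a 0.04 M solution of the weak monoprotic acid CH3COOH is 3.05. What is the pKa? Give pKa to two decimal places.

pKa = 4.69

[H+] = 10^(-3.05) = 8.91 × 10^-4 M
At equilibrium [HA] = 0.04 − 8.91 × 10^-4 = 3.91 × 10^-2 M
Ka = [H+][A-]/[HA] = (8.91 × 10^-4)² / 3.91 × 10^-2 = 2.03 × 10^-5
pKa = -log(2.03 × 10^-5) = 4.69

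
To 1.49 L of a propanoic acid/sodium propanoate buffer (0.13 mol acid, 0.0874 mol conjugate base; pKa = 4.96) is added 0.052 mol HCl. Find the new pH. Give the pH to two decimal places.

pH = 4.25

After neutralization: n(CH3CH2COOH) = 0.182 mol, n(CH3CH2COO-) = 0.0354 mol.
pH = pKa + log(n_CH3CH2COO-/n_CH3CH2COOH) = 4.96 + log(0.0354/0.182) = 4.96 + (-0.711)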